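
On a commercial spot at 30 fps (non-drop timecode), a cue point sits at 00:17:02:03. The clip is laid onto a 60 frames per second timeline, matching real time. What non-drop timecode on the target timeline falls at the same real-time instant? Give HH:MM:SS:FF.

Source frame index: (0×3600 + 17×60 + 2) × 30 + 3 = 30663.
Real time: 30663 / (30) = 10221/10 s.
Target frame: (10221/10) × (60) = 61326.
At 60 labels/s: frame 61326 → 00:17:02:06.

00:17:02:06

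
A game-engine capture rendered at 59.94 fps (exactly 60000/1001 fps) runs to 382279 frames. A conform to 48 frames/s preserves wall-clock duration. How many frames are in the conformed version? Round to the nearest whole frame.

306129 frames

Frames at target rate = 382279 × (48) / (60000/1001) = 382661279/1250 ≈ 306129.023.
Nearest whole frame: 306129.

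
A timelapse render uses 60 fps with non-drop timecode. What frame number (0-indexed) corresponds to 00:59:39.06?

214746

Total seconds to the label: (0 × 3600 + 59 × 60 + 39) = 3579.
Frame index = 3579 × 60 + 6 = 214746.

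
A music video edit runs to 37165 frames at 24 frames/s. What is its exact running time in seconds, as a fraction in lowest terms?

37165/24 seconds

Running time = 37165 ÷ (24) = 37165 × 1/24 = 37165/24 s.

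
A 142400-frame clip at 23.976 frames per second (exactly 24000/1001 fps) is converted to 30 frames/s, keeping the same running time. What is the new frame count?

178178 frames

Target frames = source frames × (target rate / source rate) = 142400 × (30)/(24000/1001) = 142400 × 1001/800 = 178178.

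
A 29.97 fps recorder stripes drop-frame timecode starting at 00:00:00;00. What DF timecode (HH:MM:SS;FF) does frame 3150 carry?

00:01:45;02

Ten DF minutes hold 17982 frames, so frame 3150 lies in block 0 (frames 0–17981) with 3150 frames into that block.
The block's first minute is 1800 frames and the rest 1798 each; 3150 frames reaches minute 1, so 0 × 18 + 1 × 2 = 2 labels have been skipped so far.
Adding those back, label number 3150 + 2 = 3152 at 30 labels/s is 105 s + 2 f = 0 h 1 min 45 s frame 2, i.e. 00:01:45;02.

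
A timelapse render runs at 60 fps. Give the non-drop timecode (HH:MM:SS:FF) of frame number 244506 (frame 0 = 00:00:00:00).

01:07:55:06

244506 ÷ 60 = 4075 full seconds, remainder 6 frames.
4075 s = 1 h 7 min 55 s.
Timecode: 01:07:55:06.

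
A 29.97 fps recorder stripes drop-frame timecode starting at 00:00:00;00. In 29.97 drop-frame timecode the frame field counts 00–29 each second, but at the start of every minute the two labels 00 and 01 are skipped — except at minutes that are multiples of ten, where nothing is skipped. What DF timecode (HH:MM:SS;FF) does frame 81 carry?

Ten DF minutes hold 17982 frames, so frame 81 lies in block 0 (frames 0–17981) with 81 frames into that block.
The block's first minute is 1800 frames and the rest 1798 each; 81 frames reaches minute 0, so 0 × 18 + 0 × 2 = 0 labels have been skipped so far.
Adding those back, label number 81 + 0 = 81 at 30 labels/s is 2 s + 21 f = 0 h 0 min 2 s frame 21, i.e. 00:00:02;21.

00:00:02;21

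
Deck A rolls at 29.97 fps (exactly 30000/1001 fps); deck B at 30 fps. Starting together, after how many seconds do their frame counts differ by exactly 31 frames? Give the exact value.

31031/30 seconds

The gap grows by |30 − 30000/1001| = 30/1001 frames per second.
Time for a 31-frame gap: 31 ÷ (30/1001) = 31031/30 s.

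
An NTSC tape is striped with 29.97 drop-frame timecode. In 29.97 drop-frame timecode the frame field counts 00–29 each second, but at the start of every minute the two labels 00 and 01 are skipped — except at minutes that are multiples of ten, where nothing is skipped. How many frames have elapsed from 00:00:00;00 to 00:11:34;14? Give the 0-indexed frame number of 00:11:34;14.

Complete 10-minute blocks: 1, each 17982 frames → 17982.
Remaining 1 whole minute in the current block: 1800 + 0 × 1798 = 1800 frames.
Within the current minute: 34 × 30 + 14 − 2 = 1032 (labels ;00/;01 skipped at this minute). Total = 17982 + 1800 + 1032 = 20814.

20814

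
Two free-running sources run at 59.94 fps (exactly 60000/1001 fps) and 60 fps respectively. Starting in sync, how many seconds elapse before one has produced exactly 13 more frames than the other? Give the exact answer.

13013/60 seconds

The gap grows by |60 − 60000/1001| = 60/1001 frames per second.
Time for a 13-frame gap: 13 ÷ (60/1001) = 13013/60 s.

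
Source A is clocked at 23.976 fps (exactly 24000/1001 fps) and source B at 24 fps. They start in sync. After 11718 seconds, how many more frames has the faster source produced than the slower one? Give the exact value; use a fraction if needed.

A emits 24000/1001 × 11718 = 40176000/143 frames; B emits 24 × 11718 = 281232.
Difference = 40176/143 frames (≈ 280.9510); B is ahead of A.

40176/143 frames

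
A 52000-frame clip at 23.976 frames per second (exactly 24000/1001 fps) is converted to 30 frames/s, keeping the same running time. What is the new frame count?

65065 frames

Target frames = source frames × (target rate / source rate) = 52000 × (30)/(24000/1001) = 52000 × 1001/800 = 65065.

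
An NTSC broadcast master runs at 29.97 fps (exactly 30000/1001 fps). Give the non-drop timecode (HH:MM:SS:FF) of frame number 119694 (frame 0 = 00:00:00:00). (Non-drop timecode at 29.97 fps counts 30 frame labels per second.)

01:06:29:24

119694 ÷ 30 = 3989 full seconds, remainder 24 frames.
3989 s = 1 h 6 min 29 s.
Timecode: 01:06:29:24.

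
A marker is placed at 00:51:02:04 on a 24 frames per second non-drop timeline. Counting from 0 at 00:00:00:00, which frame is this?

frame 73492

Total seconds to the label: (0 × 3600 + 51 × 60 + 2) = 3062.
Frame index = 3062 × 24 + 4 = 73492.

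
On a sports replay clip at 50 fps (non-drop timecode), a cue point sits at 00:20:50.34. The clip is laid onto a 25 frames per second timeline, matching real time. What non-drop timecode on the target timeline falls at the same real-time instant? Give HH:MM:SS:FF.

Source frame index: (0×3600 + 20×60 + 50) × 50 + 34 = 62534.
Real time: 62534 / (50) = 31267/25 s.
Target frame: (31267/25) × (25) = 31267.
At 25 labels/s: frame 31267 → 00:20:50:17.

00:20:50:17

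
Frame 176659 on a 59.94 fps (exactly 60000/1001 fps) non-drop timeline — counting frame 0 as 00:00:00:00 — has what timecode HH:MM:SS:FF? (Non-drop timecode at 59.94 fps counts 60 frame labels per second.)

176659 ÷ 60 = 2944 full seconds, remainder 19 frames.
2944 s = 0 h 49 min 4 s.
Timecode: 00:49:04:19.

00:49:04:19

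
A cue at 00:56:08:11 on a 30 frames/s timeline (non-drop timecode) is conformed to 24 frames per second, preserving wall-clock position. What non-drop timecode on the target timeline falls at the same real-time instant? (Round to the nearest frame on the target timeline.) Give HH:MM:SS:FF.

Source frame index: (0×3600 + 56×60 + 8) × 30 + 11 = 101051.
Real time: 101051 / (30) = 101051/30 s.
Target frame: (101051/30) × (24) = 404204/5 ≈ 80840.800 → 80841.
At 24 labels/s: frame 80841 → 00:56:08:09.

00:56:08:09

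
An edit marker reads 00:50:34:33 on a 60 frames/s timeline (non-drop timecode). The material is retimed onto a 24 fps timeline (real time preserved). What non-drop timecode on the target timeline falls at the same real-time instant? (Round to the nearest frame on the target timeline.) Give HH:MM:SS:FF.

00:50:34:13

Source frame index: (0×3600 + 50×60 + 34) × 60 + 33 = 182073.
Real time: 182073 / (60) = 60691/20 s.
Target frame: (60691/20) × (24) = 364146/5 ≈ 72829.200 → 72829.
At 24 labels/s: frame 72829 → 00:50:34:13.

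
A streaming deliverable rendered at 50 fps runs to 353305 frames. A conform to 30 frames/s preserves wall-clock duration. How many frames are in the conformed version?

211983 frames

Target frames = source frames × (target rate / source rate) = 353305 × (30)/(50) = 353305 × 3/5 = 211983.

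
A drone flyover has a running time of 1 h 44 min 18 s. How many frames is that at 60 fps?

375480 frames

1 h 44 min 18 s = 6258 s.
Frames = 6258 × 60 = 375480.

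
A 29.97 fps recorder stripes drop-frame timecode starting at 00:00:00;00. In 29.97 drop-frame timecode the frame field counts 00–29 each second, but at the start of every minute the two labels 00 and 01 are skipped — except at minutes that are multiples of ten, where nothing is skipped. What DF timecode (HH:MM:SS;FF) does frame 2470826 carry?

22:54:03;10

Ten DF minutes hold 17982 frames, so frame 2470826 lies in block 137 (frames 2463534–2481515) with 7292 frames into that block.
The block's first minute is 1800 frames and the rest 1798 each; 7292 frames reaches minute 4, so 137 × 18 + 4 × 2 = 2474 labels have been skipped so far.
Adding those back, label number 2470826 + 2474 = 2473300 at 30 labels/s is 82443 s + 10 f = 22 h 54 min 3 s frame 10, i.e. 22:54:03;10.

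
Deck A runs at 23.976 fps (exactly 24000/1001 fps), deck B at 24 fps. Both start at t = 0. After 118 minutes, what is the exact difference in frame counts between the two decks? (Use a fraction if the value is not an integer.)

169920/1001 frames

118 min = 7080 s.
A emits 24000/1001 × 7080 = 169920000/1001 frames; B emits 24 × 7080 = 169920.
Difference = 169920/1001 frames (≈ 169.7502); B is ahead of A.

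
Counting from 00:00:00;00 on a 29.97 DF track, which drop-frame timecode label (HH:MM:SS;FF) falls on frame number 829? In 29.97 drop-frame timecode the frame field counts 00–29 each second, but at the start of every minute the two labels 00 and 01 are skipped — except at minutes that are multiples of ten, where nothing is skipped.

Each 10-minute DF block holds 10 × 60 × 30 − 9 × 2 = 17982 frames. 829 ÷ 17982 → 0 full blocks, remainder 829.
Within the partial block the first minute is 1800 frames and each further minute 1798, so 0 further minute boundaries passed. Total skipped labels = 18 × 0 + 2 × 0 = 0.
Non-drop label index = 829 + 0 = 829; at 30 labels/s that is 00:00:27:19, i.e. DF 00:00:27;19.

00:00:27;19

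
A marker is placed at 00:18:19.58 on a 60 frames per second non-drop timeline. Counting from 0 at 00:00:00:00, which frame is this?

Total seconds to the label: (0 × 3600 + 18 × 60 + 19) = 1099.
Frame index = 1099 × 60 + 58 = 65998.

65998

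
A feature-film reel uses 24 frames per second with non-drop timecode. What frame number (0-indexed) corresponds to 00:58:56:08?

84872

Total seconds to the label: (0 × 3600 + 58 × 60 + 56) = 3536.
Frame index = 3536 × 24 + 8 = 84872.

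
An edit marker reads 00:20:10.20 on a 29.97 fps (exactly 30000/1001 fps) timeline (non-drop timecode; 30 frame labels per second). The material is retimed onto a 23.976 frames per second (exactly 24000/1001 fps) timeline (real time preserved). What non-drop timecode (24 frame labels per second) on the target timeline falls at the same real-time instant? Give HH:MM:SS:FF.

00:20:10:16

Source frame index: (0×3600 + 20×60 + 10) × 30 + 20 = 36320.
Real time: 36320 / (30000/1001) = 454454/375 s.
Target frame: (454454/375) × (24000/1001) = 29056.
At 24 labels/s: frame 29056 → 00:20:10:16.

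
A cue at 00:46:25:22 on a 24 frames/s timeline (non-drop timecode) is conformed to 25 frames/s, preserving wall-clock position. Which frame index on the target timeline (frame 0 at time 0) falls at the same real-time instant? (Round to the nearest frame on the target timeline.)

Source frame index: (0×3600 + 46×60 + 25) × 24 + 22 = 66862.
Real time: 66862 / (24) = 33431/12 s.
Target frame: (33431/12) × (25) = 835775/12 ≈ 69647.917 → 69648.

frame 69648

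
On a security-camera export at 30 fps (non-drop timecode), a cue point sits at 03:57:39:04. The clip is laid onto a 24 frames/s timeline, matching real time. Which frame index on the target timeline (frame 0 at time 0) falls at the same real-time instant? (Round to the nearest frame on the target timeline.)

frame 342219

Source frame index: (3×3600 + 57×60 + 39) × 30 + 4 = 427774.
Real time: 427774 / (30) = 213887/15 s.
Target frame: (213887/15) × (24) = 1711096/5 ≈ 342219.200 → 342219.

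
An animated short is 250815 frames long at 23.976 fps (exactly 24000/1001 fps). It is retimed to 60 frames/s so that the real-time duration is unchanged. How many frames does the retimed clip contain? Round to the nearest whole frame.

627665 frames

Frames at target rate = 250815 × (60) / (24000/1001) = 50213163/80 ≈ 627664.537.
Nearest whole frame: 627665.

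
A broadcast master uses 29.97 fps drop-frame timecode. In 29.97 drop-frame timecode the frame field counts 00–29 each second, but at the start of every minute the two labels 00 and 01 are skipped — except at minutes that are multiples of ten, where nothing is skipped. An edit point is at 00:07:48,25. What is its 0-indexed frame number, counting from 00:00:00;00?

As if non-drop at 30 labels/s: (0 × 3600 + 7 × 60 + 48) × 30 + 25 = 14065.
Minute boundaries passed: 7; those not divisible by 10: 7 − 0 = 7; dropped labels = 2 × 7 = 14.
Actual frame index = 14065 − 14 = 14051.

14051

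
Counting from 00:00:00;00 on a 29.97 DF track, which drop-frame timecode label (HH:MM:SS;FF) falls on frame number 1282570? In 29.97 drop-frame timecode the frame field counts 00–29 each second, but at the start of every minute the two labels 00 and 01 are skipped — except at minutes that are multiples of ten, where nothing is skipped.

Ten DF minutes hold 17982 frames, so frame 1282570 lies in block 71 (frames 1276722–1294703) with 5848 frames into that block.
The block's first minute is 1800 frames and the rest 1798 each; 5848 frames reaches minute 3, so 71 × 18 + 3 × 2 = 1284 labels have been skipped so far.
Adding those back, label number 1282570 + 1284 = 1283854 at 30 labels/s is 42795 s + 4 f = 11 h 53 min 15 s frame 4, i.e. 11:53:15;04.

11:53:15;04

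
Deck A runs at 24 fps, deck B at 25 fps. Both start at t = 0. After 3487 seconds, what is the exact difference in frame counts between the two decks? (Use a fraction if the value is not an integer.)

3487 frames

A emits 24 × 3487 = 83688 frames; B emits 25 × 3487 = 87175.
Difference = 3487 frames; B is ahead of A.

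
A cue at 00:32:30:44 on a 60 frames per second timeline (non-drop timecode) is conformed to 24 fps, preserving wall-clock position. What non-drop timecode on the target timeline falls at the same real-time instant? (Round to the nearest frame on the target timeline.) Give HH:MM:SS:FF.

00:32:30:18

Source frame index: (0×3600 + 32×60 + 30) × 60 + 44 = 117044.
Real time: 117044 / (60) = 29261/15 s.
Target frame: (29261/15) × (24) = 234088/5 ≈ 46817.600 → 46818.
At 24 labels/s: frame 46818 → 00:32:30:18.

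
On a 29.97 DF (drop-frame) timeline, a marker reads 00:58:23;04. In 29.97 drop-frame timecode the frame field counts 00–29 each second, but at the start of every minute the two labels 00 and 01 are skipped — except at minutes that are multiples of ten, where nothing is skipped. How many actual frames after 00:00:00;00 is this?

104988

As if non-drop at 30 labels/s: (0 × 3600 + 58 × 60 + 23) × 30 + 4 = 105094.
Minute boundaries passed: 58; those not divisible by 10: 58 − 5 = 53; dropped labels = 2 × 53 = 106.
Actual frame index = 105094 − 106 = 104988.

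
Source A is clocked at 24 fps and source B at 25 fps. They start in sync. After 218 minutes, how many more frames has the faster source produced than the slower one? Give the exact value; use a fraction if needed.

13080 frames

218 min = 13080 s.
A emits 24 × 13080 = 313920 frames; B emits 25 × 13080 = 327000.
Difference = 13080 frames; B is ahead of A.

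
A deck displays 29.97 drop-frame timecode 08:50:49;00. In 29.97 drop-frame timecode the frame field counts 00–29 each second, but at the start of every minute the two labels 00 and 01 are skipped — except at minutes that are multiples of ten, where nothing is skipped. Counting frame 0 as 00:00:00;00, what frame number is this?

As if non-drop at 30 labels/s: (8 × 3600 + 50 × 60 + 49) × 30 + 0 = 955470.
Minute boundaries passed: 530; those not divisible by 10: 530 − 53 = 477; dropped labels = 2 × 477 = 954.
Actual frame index = 955470 − 954 = 954516.

954516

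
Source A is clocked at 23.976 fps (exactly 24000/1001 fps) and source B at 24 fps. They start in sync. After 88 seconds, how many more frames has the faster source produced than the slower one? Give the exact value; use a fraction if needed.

A emits 24000/1001 × 88 = 192000/91 frames; B emits 24 × 88 = 2112.
Difference = 192/91 frames (≈ 2.1099); B is ahead of A.

192/91 frames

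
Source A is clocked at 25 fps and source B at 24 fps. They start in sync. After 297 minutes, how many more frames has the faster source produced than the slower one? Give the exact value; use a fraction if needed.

297 min = 17820 s.
A emits 25 × 17820 = 445500 frames; B emits 24 × 17820 = 427680.
Difference = 17820 frames; B is behind A.

17820 frames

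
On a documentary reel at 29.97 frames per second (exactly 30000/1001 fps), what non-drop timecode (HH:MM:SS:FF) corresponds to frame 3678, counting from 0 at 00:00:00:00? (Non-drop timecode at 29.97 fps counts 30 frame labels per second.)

00:02:02:18

3678 ÷ 30 = 122 full seconds, remainder 18 frames.
122 s = 0 h 2 min 2 s.
Timecode: 00:02:02:18.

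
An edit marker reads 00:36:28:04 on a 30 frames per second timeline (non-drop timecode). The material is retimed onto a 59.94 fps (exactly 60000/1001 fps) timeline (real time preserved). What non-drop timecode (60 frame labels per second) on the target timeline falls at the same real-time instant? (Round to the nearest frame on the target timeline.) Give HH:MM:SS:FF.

Source frame index: (0×3600 + 36×60 + 28) × 30 + 4 = 65644.
Real time: 65644 / (30) = 32822/15 s.
Target frame: (32822/15) × (60000/1001) = 131288000/1001 ≈ 131156.843 → 131157.
At 60 labels/s: frame 131157 → 00:36:25:57.

00:36:25:57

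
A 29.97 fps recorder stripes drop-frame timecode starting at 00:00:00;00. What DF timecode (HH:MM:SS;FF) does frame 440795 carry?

04:05:07;27

Ten DF minutes hold 17982 frames, so frame 440795 lies in block 24 (frames 431568–449549) with 9227 frames into that block.
The block's first minute is 1800 frames and the rest 1798 each; 9227 frames reaches minute 5, so 24 × 18 + 5 × 2 = 442 labels have been skipped so far.
Adding those back, label number 440795 + 442 = 441237 at 30 labels/s is 14707 s + 27 f = 4 h 5 min 7 s frame 27, i.e. 04:05:07;27.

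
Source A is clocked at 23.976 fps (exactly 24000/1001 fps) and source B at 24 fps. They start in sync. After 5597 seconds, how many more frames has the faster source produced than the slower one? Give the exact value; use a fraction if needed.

134328/1001 frames

A emits 24000/1001 × 5597 = 134328000/1001 frames; B emits 24 × 5597 = 134328.
Difference = 134328/1001 frames (≈ 134.1938); B is ahead of A.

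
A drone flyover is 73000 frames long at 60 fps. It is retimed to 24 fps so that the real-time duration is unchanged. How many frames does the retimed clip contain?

29200 frames

Target frames = source frames × (target rate / source rate) = 73000 × (24)/(60) = 73000 × 2/5 = 29200.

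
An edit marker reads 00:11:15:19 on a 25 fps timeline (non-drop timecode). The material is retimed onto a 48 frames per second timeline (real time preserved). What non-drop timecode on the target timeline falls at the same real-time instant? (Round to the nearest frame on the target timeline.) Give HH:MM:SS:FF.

Source frame index: (0×3600 + 11×60 + 15) × 25 + 19 = 16894.
Real time: 16894 / (25) = 16894/25 s.
Target frame: (16894/25) × (48) = 810912/25 ≈ 32436.480 → 32436.
At 48 labels/s: frame 32436 → 00:11:15:36.

00:11:15:36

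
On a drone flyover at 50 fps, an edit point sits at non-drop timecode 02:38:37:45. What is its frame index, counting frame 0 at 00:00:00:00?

Total seconds to the label: (2 × 3600 + 38 × 60 + 37) = 9517.
Frame index = 9517 × 50 + 45 = 475895.

frame 475895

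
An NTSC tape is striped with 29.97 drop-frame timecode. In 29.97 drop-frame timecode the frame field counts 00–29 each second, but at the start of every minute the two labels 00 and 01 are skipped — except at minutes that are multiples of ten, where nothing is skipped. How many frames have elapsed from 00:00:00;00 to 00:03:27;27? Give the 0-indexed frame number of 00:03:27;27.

Complete 10-minute blocks: 0, each 17982 frames → 0.
Remaining 3 whole minutes in the current block: 1800 + 2 × 1798 = 5396 frames.
Within the current minute: 27 × 30 + 27 − 2 = 835 (labels ;00/;01 skipped at this minute). Total = 0 + 5396 + 835 = 6231.

6231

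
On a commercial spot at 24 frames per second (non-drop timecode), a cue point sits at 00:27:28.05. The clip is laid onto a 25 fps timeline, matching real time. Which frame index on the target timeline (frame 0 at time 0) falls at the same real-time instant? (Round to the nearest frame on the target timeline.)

frame 41205

Source frame index: (0×3600 + 27×60 + 28) × 24 + 5 = 39557.
Real time: 39557 / (24) = 39557/24 s.
Target frame: (39557/24) × (25) = 988925/24 ≈ 41205.208 → 41205.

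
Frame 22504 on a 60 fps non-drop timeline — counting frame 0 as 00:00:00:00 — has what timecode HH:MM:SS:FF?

22504 ÷ 60 = 375 full seconds, remainder 4 frames.
375 s = 0 h 6 min 15 s.
Timecode: 00:06:15:04.

00:06:15:04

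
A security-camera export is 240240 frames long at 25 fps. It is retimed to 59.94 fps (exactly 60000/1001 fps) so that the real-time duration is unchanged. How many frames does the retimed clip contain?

Target frames = source frames × (target rate / source rate) = 240240 × (60000/1001)/(25) = 240240 × 2400/1001 = 576000.

576000 frames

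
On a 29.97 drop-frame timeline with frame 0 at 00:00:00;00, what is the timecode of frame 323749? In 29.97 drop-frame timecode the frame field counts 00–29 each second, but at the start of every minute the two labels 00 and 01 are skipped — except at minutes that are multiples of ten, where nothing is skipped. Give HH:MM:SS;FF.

03:00:02;13

Each 10-minute DF block holds 10 × 60 × 30 − 9 × 2 = 17982 frames. 323749 ÷ 17982 → 18 full blocks, remainder 73.
Within the partial block the first minute is 1800 frames and each further minute 1798, so 0 further minute boundaries passed. Total skipped labels = 18 × 18 + 2 × 0 = 324.
Non-drop label index = 323749 + 324 = 324073; at 30 labels/s that is 03:00:02:13, i.e. DF 03:00:02;13.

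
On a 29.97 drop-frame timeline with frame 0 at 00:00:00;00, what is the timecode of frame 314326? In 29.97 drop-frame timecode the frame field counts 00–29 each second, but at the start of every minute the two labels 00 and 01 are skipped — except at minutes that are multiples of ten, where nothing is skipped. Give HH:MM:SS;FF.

Each 10-minute DF block holds 10 × 60 × 30 − 9 × 2 = 17982 frames. 314326 ÷ 17982 → 17 full blocks, remainder 8632.
Within the partial block the first minute is 1800 frames and each further minute 1798, so 4 further minute boundaries passed. Total skipped labels = 18 × 17 + 2 × 4 = 314.
Non-drop label index = 314326 + 314 = 314640; at 30 labels/s that is 02:54:48:00, i.e. DF 02:54:48;00.

02:54:48;00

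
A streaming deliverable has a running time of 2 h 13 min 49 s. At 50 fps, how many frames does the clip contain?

401450 frames

2 h 13 min 49 s = 8029 s.
Frames = 8029 × 50 = 401450.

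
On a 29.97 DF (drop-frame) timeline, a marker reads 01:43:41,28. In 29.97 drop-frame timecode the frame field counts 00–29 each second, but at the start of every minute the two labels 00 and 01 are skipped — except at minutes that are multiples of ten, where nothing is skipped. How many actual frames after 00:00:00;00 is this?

186472

As if non-drop at 30 labels/s: (1 × 3600 + 43 × 60 + 41) × 30 + 28 = 186658.
Minute boundaries passed: 103; those not divisible by 10: 103 − 10 = 93; dropped labels = 2 × 93 = 186.
Actual frame index = 186658 − 186 = 186472.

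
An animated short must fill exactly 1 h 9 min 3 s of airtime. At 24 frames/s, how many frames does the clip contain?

99432 frames

1 h 9 min 3 s = 4143 s.
Frames = 4143 × 24 = 99432.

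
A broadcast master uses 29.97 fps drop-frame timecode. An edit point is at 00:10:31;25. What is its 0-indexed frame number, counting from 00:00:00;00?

As if non-drop at 30 labels/s: (0 × 3600 + 10 × 60 + 31) × 30 + 25 = 18955.
Minute boundaries passed: 10; those not divisible by 10: 10 − 1 = 9; dropped labels = 2 × 9 = 18.
Actual frame index = 18955 − 18 = 18937.

18937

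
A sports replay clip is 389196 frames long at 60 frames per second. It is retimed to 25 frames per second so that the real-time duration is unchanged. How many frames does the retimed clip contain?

162165 frames

Target frames = source frames × (target rate / source rate) = 389196 × (25)/(60) = 389196 × 5/12 = 162165.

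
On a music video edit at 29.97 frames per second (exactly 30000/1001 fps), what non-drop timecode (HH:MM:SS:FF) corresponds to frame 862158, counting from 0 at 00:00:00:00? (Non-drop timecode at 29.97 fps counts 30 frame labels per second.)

862158 ÷ 30 = 28738 full seconds, remainder 18 frames.
28738 s = 7 h 58 min 58 s.
Timecode: 07:58:58:18.

07:58:58:18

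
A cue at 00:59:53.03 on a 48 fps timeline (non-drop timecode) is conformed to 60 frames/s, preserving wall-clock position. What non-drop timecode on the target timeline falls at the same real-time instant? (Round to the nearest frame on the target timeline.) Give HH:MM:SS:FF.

00:59:53:04

Source frame index: (0×3600 + 59×60 + 53) × 48 + 3 = 172467.
Real time: 172467 / (48) = 57489/16 s.
Target frame: (57489/16) × (60) = 862335/4 ≈ 215583.750 → 215584.
At 60 labels/s: frame 215584 → 00:59:53:04.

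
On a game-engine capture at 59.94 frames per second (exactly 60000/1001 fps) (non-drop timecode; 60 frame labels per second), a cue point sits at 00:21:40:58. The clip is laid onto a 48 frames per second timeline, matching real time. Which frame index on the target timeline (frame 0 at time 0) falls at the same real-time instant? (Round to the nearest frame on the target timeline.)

frame 62509

Source frame index: (0×3600 + 21×60 + 40) × 60 + 58 = 78058.
Real time: 78058 / (60000/1001) = 39068029/30000 s.
Target frame: (39068029/30000) × (48) = 39068029/625 ≈ 62508.846 → 62509.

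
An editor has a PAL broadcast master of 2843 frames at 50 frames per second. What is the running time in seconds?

Running time = 2843 / (50) = 56.86 s.

56.86 seconds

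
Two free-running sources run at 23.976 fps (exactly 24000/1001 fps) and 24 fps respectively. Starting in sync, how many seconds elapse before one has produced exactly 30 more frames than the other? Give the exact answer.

1251.25 seconds

The gap grows by |24 − 24000/1001| = 24/1001 frames per second.
Time for a 30-frame gap: 30 ÷ (24/1001) = 1251.25 s.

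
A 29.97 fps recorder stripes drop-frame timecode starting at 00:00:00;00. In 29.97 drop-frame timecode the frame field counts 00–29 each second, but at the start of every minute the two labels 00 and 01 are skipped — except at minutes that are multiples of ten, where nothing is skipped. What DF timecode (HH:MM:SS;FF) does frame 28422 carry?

Ten DF minutes hold 17982 frames, so frame 28422 lies in block 1 (frames 17982–35963) with 10440 frames into that block.
The block's first minute is 1800 frames and the rest 1798 each; 10440 frames reaches minute 5, so 1 × 18 + 5 × 2 = 28 labels have been skipped so far.
Adding those back, label number 28422 + 28 = 28450 at 30 labels/s is 948 s + 10 f = 0 h 15 min 48 s frame 10, i.e. 00:15:48;10.

00:15:48;10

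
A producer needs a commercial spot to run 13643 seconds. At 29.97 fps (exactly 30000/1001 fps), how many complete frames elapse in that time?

Frames = 13643 × 30000/1001 = 58470000/143 ≈ 408881.1189.
Complete frames: 408881.

408881 frames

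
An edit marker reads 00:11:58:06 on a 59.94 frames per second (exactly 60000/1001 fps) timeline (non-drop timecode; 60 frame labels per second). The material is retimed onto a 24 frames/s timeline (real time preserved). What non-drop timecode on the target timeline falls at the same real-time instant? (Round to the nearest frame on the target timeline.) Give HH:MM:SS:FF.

Source frame index: (0×3600 + 11×60 + 58) × 60 + 6 = 43086.
Real time: 43086 / (60000/1001) = 7188181/10000 s.
Target frame: (7188181/10000) × (24) = 21564543/1250 ≈ 17251.634 → 17252.
At 24 labels/s: frame 17252 → 00:11:58:20.

00:11:58:20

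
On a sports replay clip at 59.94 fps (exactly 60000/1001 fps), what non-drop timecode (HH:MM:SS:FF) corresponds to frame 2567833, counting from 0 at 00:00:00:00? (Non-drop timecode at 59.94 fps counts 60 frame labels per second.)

11:53:17:13

2567833 ÷ 60 = 42797 full seconds, remainder 13 frames.
42797 s = 11 h 53 min 17 s.
Timecode: 11:53:17:13.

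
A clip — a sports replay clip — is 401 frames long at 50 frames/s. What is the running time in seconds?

8.02 seconds

Running time = 401 / (50) = 8.02 s.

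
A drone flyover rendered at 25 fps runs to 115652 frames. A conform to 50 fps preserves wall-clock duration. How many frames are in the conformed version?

Frames at target rate = 115652 × (50) / (25) = 231304.

231304 frames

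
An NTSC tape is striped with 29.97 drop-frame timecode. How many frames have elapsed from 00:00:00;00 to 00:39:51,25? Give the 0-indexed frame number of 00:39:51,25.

As if non-drop at 30 labels/s: (0 × 3600 + 39 × 60 + 51) × 30 + 25 = 71755.
Minute boundaries passed: 39; those not divisible by 10: 39 − 3 = 36; dropped labels = 2 × 36 = 72.
Actual frame index = 71755 − 72 = 71683.

71683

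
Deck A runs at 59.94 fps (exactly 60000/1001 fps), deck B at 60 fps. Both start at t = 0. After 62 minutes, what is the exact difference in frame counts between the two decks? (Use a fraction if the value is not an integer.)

62 min = 3720 s.
A emits 60000/1001 × 3720 = 223200000/1001 frames; B emits 60 × 3720 = 223200.
Difference = 223200/1001 frames (≈ 222.9770); B is ahead of A.

223200/1001 frames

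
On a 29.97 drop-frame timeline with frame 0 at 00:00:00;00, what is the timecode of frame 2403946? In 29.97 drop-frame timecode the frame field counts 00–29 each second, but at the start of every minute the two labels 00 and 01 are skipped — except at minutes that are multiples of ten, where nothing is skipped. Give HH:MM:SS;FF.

22:16:51;22

Each 10-minute DF block holds 10 × 60 × 30 − 9 × 2 = 17982 frames. 2403946 ÷ 17982 → 133 full blocks, remainder 12340.
Within the partial block the first minute is 1800 frames and each further minute 1798, so 6 further minute boundaries passed. Total skipped labels = 18 × 133 + 2 × 6 = 2406.
Non-drop label index = 2403946 + 2406 = 2406352; at 30 labels/s that is 22:16:51:22, i.e. DF 22:16:51;22.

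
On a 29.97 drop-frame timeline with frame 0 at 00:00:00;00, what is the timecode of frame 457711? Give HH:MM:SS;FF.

Each 10-minute DF block holds 10 × 60 × 30 − 9 × 2 = 17982 frames. 457711 ÷ 17982 → 25 full blocks, remainder 8161.
Within the partial block the first minute is 1800 frames and each further minute 1798, so 4 further minute boundaries passed. Total skipped labels = 18 × 25 + 2 × 4 = 458.
Non-drop label index = 457711 + 458 = 458169; at 30 labels/s that is 04:14:32:09, i.e. DF 04:14:32;09.

04:14:32;09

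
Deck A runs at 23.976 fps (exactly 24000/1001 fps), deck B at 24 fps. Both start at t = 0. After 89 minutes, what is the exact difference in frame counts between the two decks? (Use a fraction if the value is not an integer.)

89 min = 5340 s.
A emits 24000/1001 × 5340 = 128160000/1001 frames; B emits 24 × 5340 = 128160.
Difference = 128160/1001 frames (≈ 128.0320); B is ahead of A.

128160/1001 frames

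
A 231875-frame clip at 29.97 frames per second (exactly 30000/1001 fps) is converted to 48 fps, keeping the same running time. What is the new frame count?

Target frames = source frames × (target rate / source rate) = 231875 × (48)/(30000/1001) = 231875 × 1001/625 = 371371.

371371 frames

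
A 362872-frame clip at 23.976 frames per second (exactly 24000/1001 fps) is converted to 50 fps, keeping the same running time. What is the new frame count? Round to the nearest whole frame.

756739 frames

Frames at target rate = 362872 × (50) / (24000/1001) = 45404359/60 ≈ 756739.317.
Nearest whole frame: 756739.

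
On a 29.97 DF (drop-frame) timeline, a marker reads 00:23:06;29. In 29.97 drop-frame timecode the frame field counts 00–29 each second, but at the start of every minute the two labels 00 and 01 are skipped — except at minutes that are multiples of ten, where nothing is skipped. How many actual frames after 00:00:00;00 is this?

As if non-drop at 30 labels/s: (0 × 3600 + 23 × 60 + 6) × 30 + 29 = 41609.
Minute boundaries passed: 23; those not divisible by 10: 23 − 2 = 21; dropped labels = 2 × 21 = 42.
Actual frame index = 41609 − 42 = 41567.

41567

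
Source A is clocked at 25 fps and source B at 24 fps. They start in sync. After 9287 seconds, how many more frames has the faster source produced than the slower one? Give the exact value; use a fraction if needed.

9287 frames

A emits 25 × 9287 = 232175 frames; B emits 24 × 9287 = 222888.
Difference = 9287 frames; B is behind A.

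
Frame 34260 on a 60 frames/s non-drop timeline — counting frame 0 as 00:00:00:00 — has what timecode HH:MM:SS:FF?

34260 ÷ 60 = 571 full seconds, remainder 0 frames.
571 s = 0 h 9 min 31 s.
Timecode: 00:09:31:00.

00:09:31:00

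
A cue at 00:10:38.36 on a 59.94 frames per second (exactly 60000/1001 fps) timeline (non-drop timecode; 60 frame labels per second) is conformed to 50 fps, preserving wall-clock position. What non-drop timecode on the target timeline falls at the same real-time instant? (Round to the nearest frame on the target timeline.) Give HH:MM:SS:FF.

00:10:39:12

Source frame index: (0×3600 + 10×60 + 38) × 60 + 36 = 38316.
Real time: 38316 / (60000/1001) = 3196193/5000 s.
Target frame: (3196193/5000) × (50) = 3196193/100 ≈ 31961.930 → 31962.
At 50 labels/s: frame 31962 → 00:10:39:12.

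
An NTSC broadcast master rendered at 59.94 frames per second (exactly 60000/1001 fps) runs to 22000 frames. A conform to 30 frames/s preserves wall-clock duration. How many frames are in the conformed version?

Target frames = source frames × (target rate / source rate) = 22000 × (30)/(60000/1001) = 22000 × 1001/2000 = 11011.

11011 frames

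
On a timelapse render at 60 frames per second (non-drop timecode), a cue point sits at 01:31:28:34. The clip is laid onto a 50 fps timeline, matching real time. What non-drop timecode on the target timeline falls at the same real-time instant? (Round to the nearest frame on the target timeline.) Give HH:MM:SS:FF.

Source frame index: (1×3600 + 31×60 + 28) × 60 + 34 = 329314.
Real time: 329314 / (60) = 164657/30 s.
Target frame: (164657/30) × (50) = 823285/3 ≈ 274428.333 → 274428.
At 50 labels/s: frame 274428 → 01:31:28:28.

01:31:28:28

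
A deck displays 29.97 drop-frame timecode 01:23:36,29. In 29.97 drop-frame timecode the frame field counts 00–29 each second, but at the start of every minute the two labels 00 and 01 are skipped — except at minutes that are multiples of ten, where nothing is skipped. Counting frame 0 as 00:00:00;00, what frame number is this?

150359

Complete 10-minute blocks: 8, each 17982 frames → 143856.
Remaining 3 whole minutes in the current block: 1800 + 2 × 1798 = 5396 frames.
Within the current minute: 36 × 30 + 29 − 2 = 1107 (labels ;00/;01 skipped at this minute). Total = 143856 + 5396 + 1107 = 150359.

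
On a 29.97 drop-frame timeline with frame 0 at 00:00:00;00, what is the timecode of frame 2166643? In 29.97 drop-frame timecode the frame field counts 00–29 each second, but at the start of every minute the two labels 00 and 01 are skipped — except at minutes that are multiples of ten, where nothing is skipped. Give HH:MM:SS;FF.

20:04:53;21

Ten DF minutes hold 17982 frames, so frame 2166643 lies in block 120 (frames 2157840–2175821) with 8803 frames into that block.
The block's first minute is 1800 frames and the rest 1798 each; 8803 frames reaches minute 4, so 120 × 18 + 4 × 2 = 2168 labels have been skipped so far.
Adding those back, label number 2166643 + 2168 = 2168811 at 30 labels/s is 72293 s + 21 f = 20 h 4 min 53 s frame 21, i.e. 20:04:53;21.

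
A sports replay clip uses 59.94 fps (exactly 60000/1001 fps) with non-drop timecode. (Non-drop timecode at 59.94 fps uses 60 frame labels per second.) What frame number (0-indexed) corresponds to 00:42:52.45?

frame 154365

Total seconds to the label: (0 × 3600 + 42 × 60 + 52) = 2572.
Frame index = 2572 × 60 + 45 = 154365.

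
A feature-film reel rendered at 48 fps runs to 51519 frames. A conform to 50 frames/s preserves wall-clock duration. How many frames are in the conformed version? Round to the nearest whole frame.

53666 frames

Frames at target rate = 51519 × (50) / (48) = 429325/8 ≈ 53665.625.
Nearest whole frame: 53666.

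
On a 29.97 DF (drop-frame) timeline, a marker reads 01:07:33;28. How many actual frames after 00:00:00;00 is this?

Complete 10-minute blocks: 6, each 17982 frames → 107892.
Remaining 7 whole minutes in the current block: 1800 + 6 × 1798 = 12588 frames.
Within the current minute: 33 × 30 + 28 − 2 = 1016 (labels ;00/;01 skipped at this minute). Total = 107892 + 12588 + 1016 = 121496.

121496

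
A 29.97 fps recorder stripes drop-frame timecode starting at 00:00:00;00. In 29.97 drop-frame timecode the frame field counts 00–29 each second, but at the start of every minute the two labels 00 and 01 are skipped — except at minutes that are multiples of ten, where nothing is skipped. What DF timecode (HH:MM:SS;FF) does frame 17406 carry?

Ten DF minutes hold 17982 frames, so frame 17406 lies in block 0 (frames 0–17981) with 17406 frames into that block.
The block's first minute is 1800 frames and the rest 1798 each; 17406 frames reaches minute 9, so 0 × 18 + 9 × 2 = 18 labels have been skipped so far.
Adding those back, label number 17406 + 18 = 17424 at 30 labels/s is 580 s + 24 f = 0 h 9 min 40 s frame 24, i.e. 00:09:40;24.

00:09:40;24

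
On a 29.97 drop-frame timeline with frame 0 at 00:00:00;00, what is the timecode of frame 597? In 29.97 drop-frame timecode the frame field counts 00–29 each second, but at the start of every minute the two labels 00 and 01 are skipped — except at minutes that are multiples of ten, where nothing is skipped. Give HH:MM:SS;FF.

Ten DF minutes hold 17982 frames, so frame 597 lies in block 0 (frames 0–17981) with 597 frames into that block.
The block's first minute is 1800 frames and the rest 1798 each; 597 frames reaches minute 0, so 0 × 18 + 0 × 2 = 0 labels have been skipped so far.
Adding those back, label number 597 + 0 = 597 at 30 labels/s is 19 s + 27 f = 0 h 0 min 19 s frame 27, i.e. 00:00:19;27.

00:00:19;27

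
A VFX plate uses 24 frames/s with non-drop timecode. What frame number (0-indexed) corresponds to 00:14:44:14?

Total seconds to the label: (0 × 3600 + 14 × 60 + 44) = 884.
Frame index = 884 × 24 + 14 = 21230.

21230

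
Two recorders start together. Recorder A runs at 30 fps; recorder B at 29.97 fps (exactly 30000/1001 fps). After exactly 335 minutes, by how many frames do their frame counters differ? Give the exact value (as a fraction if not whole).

335 min = 20100 s.
A emits 30 × 20100 = 603000 frames; B emits 30000/1001 × 20100 = 603000000/1001.
Difference = 603000/1001 frames (≈ 602.3976); B is behind A.

603000/1001 frames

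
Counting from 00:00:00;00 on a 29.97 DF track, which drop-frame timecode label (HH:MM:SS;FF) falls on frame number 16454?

00:09:09;02

Ten DF minutes hold 17982 frames, so frame 16454 lies in block 0 (frames 0–17981) with 16454 frames into that block.
The block's first minute is 1800 frames and the rest 1798 each; 16454 frames reaches minute 9, so 0 × 18 + 9 × 2 = 18 labels have been skipped so far.
Adding those back, label number 16454 + 18 = 16472 at 30 labels/s is 549 s + 2 f = 0 h 9 min 9 s frame 2, i.e. 00:09:09;02.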